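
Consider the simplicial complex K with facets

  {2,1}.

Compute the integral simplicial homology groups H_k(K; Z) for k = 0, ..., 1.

H_0 ≅ Z,  H_1 = 0.

Order the vertices as 1 < 2. Listing each simplex with vertices in this order, K has dimension 1 with simplices:

  0-simplices (2): [1], [2]
  1-simplices (1): [1,2]

Hence C_0 ≅ Z^2, C_1 ≅ Z^1.

∂_1: C_1 → C_0 is given by ∂[p,q] = [q] − [p]. For instance
  ∂[1,2] = [2] − [1].
The 2×1 boundary matrix has rank 1 and Smith normal form diag(1).

Now H_k = ker ∂_k / im ∂_{k+1}, so:

  H_0: rank C_0 − rank ∂_1 = 2 − 1 = 1, and the invariant factors of ∂_1 are all 1, so H_0 ≅ Z.
  H_1: rank ker ∂_1 − rank ∂_2 = (1 − 1) − 0 = 0, and there is no ∂_2, so H_1 ≅ 0.

As a check, the Euler characteristic is 2 − 1 = 1, which agrees with 1 − 0 = 1.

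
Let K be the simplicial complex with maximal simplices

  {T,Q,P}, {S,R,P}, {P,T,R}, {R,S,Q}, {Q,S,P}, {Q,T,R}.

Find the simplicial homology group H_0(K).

H_0 ≅ Z.

We work with the vertex ordering P < Q < R < S < T. The simplices of K, each written with vertices in increasing order, are:

  0-simplices (5): P, Q, R, S, T
  1-simplices (9): PQ, PR, PS, PT, QR, QS, QT, RS, RT
  2-simplices (6): PQS, PQT, PRS, PRT, QRS, QRT

Hence C_0 ≅ Z^5, C_1 ≅ Z^9, C_2 ≅ Z^6.

Boundary ∂_1: C_1 → C_0 maps an edge to its endpoints' difference, ∂[p,q] = q − p. For instance
  ∂PQ = Q − P.
This gives a 5×9 integer matrix of rank 4; reducing to Smith normal form yields diagonal entries (1,1,1,1).

∂_2: C_2 → C_1 acts by ∂[p,q,r] = [q,r] − [p,r] + [p,q]. For instance
  ∂PRT = RT − PT + PR,
  ∂PQT = QT − PT + PQ.
The resulting 9×6 matrix has rank 5, and its Smith normal form has invariant factors (1,1,1,1,1).

Computing H_k = (kernel of ∂_k) / (image of ∂_{k+1}):

  H_0: rank C_0 − rank ∂_1 = 5 − 4 = 1, and the invariant factors of ∂_1 are all 1, so H_0 ≅ Z.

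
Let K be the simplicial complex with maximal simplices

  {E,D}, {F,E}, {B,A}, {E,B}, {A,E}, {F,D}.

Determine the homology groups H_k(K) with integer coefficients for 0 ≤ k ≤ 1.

Order the vertices as A < B < D < E < F. Listing each simplex with vertices in this order, K has dimension 1 with simplices:

  0-simplices (5): A, B, D, E, F
  1-simplices (6): AB, AE, BE, DE, DF, EF

so the chain groups are C_0 ≅ Z^5, C_1 ≅ Z^6.

∂_1: C_1 → C_0 sends each edge [p,q] (with p < q) to q − p. For instance
  ∂EF = F − E.
The resulting 5×6 matrix has rank 4, and its Smith normal form has invariant factors (1,1,1,1).

Now H_k = ker ∂_k / im ∂_{k+1}, so:

  H_0: rank C_0 − rank ∂_1 = 5 − 4 = 1, and the invariant factors of ∂_1 are all 1, so H_0 ≅ Z.
  H_1: rank ker ∂_1 − rank ∂_2 = (6 − 4) − 0 = 2, and there is no ∂_2, so H_1 ≅ Z^2.

H_0 = Z,  H_1 = Z^2.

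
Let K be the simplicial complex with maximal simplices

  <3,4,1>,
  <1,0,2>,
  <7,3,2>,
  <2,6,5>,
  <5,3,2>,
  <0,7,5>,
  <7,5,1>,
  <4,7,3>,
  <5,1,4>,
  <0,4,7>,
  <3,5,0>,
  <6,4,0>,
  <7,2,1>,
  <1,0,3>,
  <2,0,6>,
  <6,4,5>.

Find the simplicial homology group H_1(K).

H_1 = Z^2.

We work with the vertex ordering 0 < 1 < 2 < 3 < 4 < 5 < 6 < 7. The simplices of K, each written with vertices in increasing order, are:

  0-simplices (8): [0], [1], [2], [3], [4], [5], [6], [7]
  1-simplices (24): (24 of them)
  2-simplices (16): [0,1,2], [0,1,3], [0,2,6], [0,3,5], [0,4,6], [0,4,7], [0,5,7], [1,2,7], [1,3,4], [1,4,5], [1,5,7], [2,3,5], [2,3,7], [2,5,6], [3,4,7], [4,5,6]

Hence C_0 ≅ Z^8, C_1 ≅ Z^24, C_2 ≅ Z^16.

∂_1: C_1 → C_0 maps an edge to its endpoints' difference, ∂[p,q] = q − p. For instance
  ∂[0,1] = [1] − [0].
The 8×24 boundary matrix has rank 7 and Smith normal form diag(1,1,1,1,1,1,1).

The boundary map ∂_2: C_2 → C_1 maps a triangle to the signed sum of its edges. For instance
  ∂[0,1,3] = [1,3] − [0,3] + [0,1],
  ∂[4,5,6] = [5,6] − [4,6] + [4,5].
As a 24×16 matrix over Z this has rank 15, with invariant factors (1,1,1,1,1,1,1,1,1,1,1,1,1,1,1).

Reading off H_k = ker ∂_k / im ∂_{k+1}:

  H_1: rank ker ∂_1 − rank ∂_2 = (24 − 7) − 15 = 2, and the invariant factors of ∂_2 are all 1, so H_1 = Z^2.

(K is a triangulation of the torus T^2.)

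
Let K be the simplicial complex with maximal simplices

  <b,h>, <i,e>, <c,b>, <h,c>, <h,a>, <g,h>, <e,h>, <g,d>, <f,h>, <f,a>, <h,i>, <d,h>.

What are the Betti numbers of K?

b_0 = 1, b_1 = 4.

Fix the vertex order a < b < c < d < e < f < g < h < i and write every simplex with vertices in increasing order. Then dim K = 1 and the simplices of K are:

  0-simplices (9): a, b, c, d, e, f, g, h, i
  1-simplices (12): af, ah, bc, bh, ch, dg, dh, eh, ei, fh, gh, hi

so the chain groups are C_0 ≅ Z^9, C_1 ≅ Z^12.

Boundary ∂_1: C_1 → C_0 sends each edge [p,q] (with p < q) to q − p.
As a 9×12 matrix over Z this has rank 8, with invariant factors (1,1,1,1,1,1,1,1).

From H_k ≅ ker(∂_k) / im(∂_{k+1}) we obtain:

  H_0: rank C_0 − rank ∂_1 = 9 − 8 = 1, and the invariant factors of ∂_1 are all 1, so H_0 ≅ Z.
  H_1: rank ker ∂_1 − rank ∂_2 = (12 − 8) − 0 = 4, and there is no ∂_2, so H_1 ≅ Z^4.

(K is a triangulation of a wedge of 4 circles.)

Hence the Betti numbers are b_0 = 1, b_1 = 4.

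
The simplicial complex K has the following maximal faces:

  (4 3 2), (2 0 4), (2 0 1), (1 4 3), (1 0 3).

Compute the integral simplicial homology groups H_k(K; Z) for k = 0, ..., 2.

H_0 ≅ Z,  H_1 ≅ Z,  H_2 = 0.

K has 5 vertices, 10 edges, 5 triangles.
rank ∂_0 = 0, rank ∂_1 = 4 ⇒ b_0 = 5 − 0 − 4 = 1; all invariant factors of ∂_1 are 1 so no torsion. So H_0 ≅ Z.
rank ∂_1 = 4, rank ∂_2 = 5 ⇒ b_1 = 10 − 4 − 5 = 1; all invariant factors of ∂_2 are 1 so no torsion. So H_1 ≅ Z.
rank ∂_2 = 5, rank ∂_3 = 0 ⇒ b_2 = 5 − 5 − 0 = 0. So H_2 ≅ 0.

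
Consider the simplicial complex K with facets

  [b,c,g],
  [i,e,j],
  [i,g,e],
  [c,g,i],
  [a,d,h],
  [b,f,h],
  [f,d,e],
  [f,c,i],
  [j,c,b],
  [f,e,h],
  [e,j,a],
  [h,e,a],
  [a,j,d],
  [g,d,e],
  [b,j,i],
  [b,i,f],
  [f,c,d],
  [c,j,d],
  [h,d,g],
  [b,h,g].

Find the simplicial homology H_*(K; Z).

Take the total order a < b < c < d < e < f < g < h < i < j on the vertex set. Then K (dimension 2) consists of the simplices:

  0-simplices (10): a, b, c, d, e, f, g, h, i, j
  1-simplices (30): ad, ae, ah, aj, bc, bf, bg, bh, bi, bj, cd, cf, cg, ci, cj, de, df, dg, dh, dj, ef, eg, eh, ei, ej, fh, fi, gh, gi, ij
  2-simplices (20): adh, adj, aeh, aej, bcg, bcj, bfh, bfi, bgh, bij, cdf, cdj, cfi, cgi, def, deg, dgh, efh, egi, eij

Hence C_0 ≅ Z^10, C_1 ≅ Z^30, C_2 ≅ Z^20.

The boundary map ∂_1: C_1 → C_0 maps an edge to its endpoints' difference, ∂[p,q] = q − p. For instance
  ∂ad = d − a.
As a 10×30 matrix over Z this has rank 9, with invariant factors (1,1,1,1,1,1,1,1,1).

Boundary ∂_2: C_2 → C_1 sends each 2-simplex [p,q,r] to [q,r] − [p,r] + [p,q]. For instance
  ∂dgh = gh − dh + dg,
  ∂bcg = cg − bg + bc.
As a 30×20 matrix over Z this has rank 20, with invariant factors (1,1,1,1,1,1,1,1,1,1,1,1,1,1,1,1,1,1,1,2).

Reading off H_k = ker ∂_k / im ∂_{k+1}:

  H_0: rank C_0 − rank ∂_1 = 10 − 9 = 1, and the invariant factors of ∂_1 are all 1, so H_0 ≅ Z.
  H_1: rank ker ∂_1 − rank ∂_2 = (30 − 9) − 20 = 1, and ∂_2 has invariant factor 2 > 1, so H_1 ≅ Z × Z/2.
  H_2: rank ker ∂_2 − rank ∂_3 = (20 − 20) − 0 = 0, and there is no ∂_3, so H_2 ≅ 0.

(K is a triangulation of the Klein bottle.)

H_0 = Z,  H_1 = Z × Z/2,  H_2 = 0.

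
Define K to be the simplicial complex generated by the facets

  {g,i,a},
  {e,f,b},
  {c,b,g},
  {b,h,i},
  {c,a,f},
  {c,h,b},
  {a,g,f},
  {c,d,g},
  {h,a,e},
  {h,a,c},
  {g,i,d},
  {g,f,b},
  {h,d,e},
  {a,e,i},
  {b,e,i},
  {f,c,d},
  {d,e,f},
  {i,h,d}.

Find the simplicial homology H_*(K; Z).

H_0 ≅ Z,  H_1 ≅ Z × Z/2,  H_2 = 0.

Fix the vertex order a < b < c < d < e < f < g < h < i and write every simplex with vertices in increasing order. Then dim K = 2 and the simplices of K are:

  0-simplices (9): a, b, c, d, e, f, g, h, i
  1-simplices (27): ac, ae, af, ag, ah, ai, bc, be, bf, bg, bh, bi, cd, cf, cg, ch, de, df, dg, dh, di, ef, eh, ei, fg, gi, hi
  2-simplices (18): acf, ach, aeh, aei, afg, agi, bcg, bch, bef, bei, bfg, bhi, cdf, cdg, def, deh, dgi, dhi

so the chain groups are C_0 ≅ Z^9, C_1 ≅ Z^27, C_2 ≅ Z^18.

The boundary map ∂_1: C_1 → C_0 maps an edge to its endpoints' difference, ∂[p,q] = q − p. For instance
  ∂bh = h − b.
The resulting 9×27 matrix has rank 8, and its Smith normal form has invariant factors (1,1,1,1,1,1,1,1).

Boundary ∂_2: C_2 → C_1 acts by ∂[p,q,r] = [q,r] − [p,r] + [p,q]. For instance
  ∂dgi = gi − di + dg,
  ∂bhi = hi − bi + bh.
As a 27×18 matrix over Z this has rank 18, with invariant factors (1,1,1,1,1,1,1,1,1,1,1,1,1,1,1,1,1,2).

Computing H_k = (kernel of ∂_k) / (image of ∂_{k+1}):

  H_0: rank C_0 − rank ∂_1 = 9 − 8 = 1, and the invariant factors of ∂_1 are all 1, so H_0 = Z.
  H_1: rank ker ∂_1 − rank ∂_2 = (27 − 8) − 18 = 1, and ∂_2 has invariant factor 2 > 1, so H_1 = Z × Z/2.
  H_2: rank ker ∂_2 − rank ∂_3 = (18 − 18) − 0 = 0, and there is no ∂_3, so H_2 = 0.

As a check, the Euler characteristic is 9 − 27 + 18 = 0, which agrees with 1 − 1 + 0 = 0.
(K is a triangulation of the Klein bottle.)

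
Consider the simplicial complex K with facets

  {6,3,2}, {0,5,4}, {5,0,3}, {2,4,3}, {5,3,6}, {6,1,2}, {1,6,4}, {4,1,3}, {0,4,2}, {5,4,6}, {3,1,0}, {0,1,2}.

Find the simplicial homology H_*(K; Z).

H_0 ≅ Z,  H_1 ≅ Z/2,  H_2 = 0.

We work with the vertex ordering 0 < 1 < 2 < 3 < 4 < 5 < 6. The simplices of K, each written with vertices in increasing order, are:

  0-simplices (7): [0], [1], [2], [3], [4], [5], [6]
  1-simplices (18): [0,1], [0,2], [0,3], [0,4], [0,5], [1,2], [1,3], [1,4], [1,6], [2,3], [2,4], [2,6], [3,4], [3,5], [3,6], [4,5], [4,6], [5,6]
  2-simplices (12): [0,1,2], [0,1,3], [0,2,4], [0,3,5], [0,4,5], [1,2,6], [1,3,4], [1,4,6], [2,3,4], [2,3,6], [3,5,6], [4,5,6]

giving chain groups C_0 ≅ Z^7, C_1 ≅ Z^18, C_2 ≅ Z^12.

Boundary ∂_1: C_1 → C_0 sends each edge [p,q] (with p < q) to q − p. For instance
  ∂[1,3] = [3] − [1].
This gives a 7×18 integer matrix of rank 6; reducing to Smith normal form yields diagonal entries (1,1,1,1,1,1).

∂_2: C_2 → C_1 sends each 2-simplex [p,q,r] to [q,r] − [p,r] + [p,q]. For instance
  ∂[4,5,6] = [5,6] − [4,6] + [4,5],
  ∂[2,3,6] = [3,6] − [2,6] + [2,3].
The resulting 18×12 matrix has rank 12, and its Smith normal form has invariant factors (1,1,1,1,1,1,1,1,1,1,1,2).

Reading off H_k = ker ∂_k / im ∂_{k+1}:

  H_0: rank C_0 − rank ∂_1 = 7 − 6 = 1, and the invariant factors of ∂_1 are all 1, so H_0 = Z.
  H_1: rank ker ∂_1 − rank ∂_2 = (18 − 6) − 12 = 0, and ∂_2 has invariant factor 2 > 1, so H_1 = Z/2.
  H_2: rank ker ∂_2 − rank ∂_3 = (12 − 12) − 0 = 0, and there is no ∂_3, so H_2 = 0.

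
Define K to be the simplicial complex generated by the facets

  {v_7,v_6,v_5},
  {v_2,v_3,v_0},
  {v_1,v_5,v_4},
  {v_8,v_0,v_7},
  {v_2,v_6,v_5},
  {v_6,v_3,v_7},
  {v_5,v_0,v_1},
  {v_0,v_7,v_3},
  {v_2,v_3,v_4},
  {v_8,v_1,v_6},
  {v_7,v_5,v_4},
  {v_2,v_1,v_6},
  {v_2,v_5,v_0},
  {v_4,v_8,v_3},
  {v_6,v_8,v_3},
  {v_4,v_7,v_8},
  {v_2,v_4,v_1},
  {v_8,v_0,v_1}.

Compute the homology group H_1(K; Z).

H_1 ≅ Z ⊕ Z/2Z.

We work with the vertex ordering v_0 < v_1 < v_2 < v_3 < v_4 < v_5 < v_6 < v_7 < v_8. The simplices of K, each written with vertices in increasing order, are:

  0-simplices (9): [v_0], [v_1], [v_2], [v_3], [v_4], [v_5], [v_6], [v_7], [v_8]
  1-simplices (27): (27 of them)
  2-simplices (18): (18 of them)

giving chain groups C_0 ≅ Z^9, C_1 ≅ Z^27, C_2 ≅ Z^18.

Boundary ∂_1: C_1 → C_0 maps an edge to its endpoints' difference, ∂[p,q] = q − p. For instance
  ∂[v_4,v_7] = [v_7] − [v_4].
The 9×27 boundary matrix has rank 8 and Smith normal form diag(1,1,1,1,1,1,1,1).

Boundary ∂_2: C_2 → C_1 acts by ∂[p,q,r] = [q,r] − [p,r] + [p,q]. For instance
  ∂[v_1,v_4,v_5] = [v_4,v_5] − [v_1,v_5] + [v_1,v_4],
  ∂[v_3,v_6,v_8] = [v_6,v_8] − [v_3,v_8] + [v_3,v_6].
This gives a 27×18 integer matrix of rank 18; reducing to Smith normal form yields diagonal entries (1,1,1,1,1,1,1,1,1,1,1,1,1,1,1,1,1,2).

Now H_k = ker ∂_k / im ∂_{k+1}, so:

  H_1: rank ker ∂_1 − rank ∂_2 = (27 − 8) − 18 = 1, and ∂_2 has invariant factor 2 > 1, so H_1 = Z ⊕ Z/2Z.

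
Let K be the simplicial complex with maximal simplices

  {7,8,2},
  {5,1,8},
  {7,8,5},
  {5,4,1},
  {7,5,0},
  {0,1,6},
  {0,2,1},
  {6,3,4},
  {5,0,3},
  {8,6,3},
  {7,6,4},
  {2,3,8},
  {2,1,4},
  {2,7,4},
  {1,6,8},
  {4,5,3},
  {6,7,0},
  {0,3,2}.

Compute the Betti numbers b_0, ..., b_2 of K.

We work with the vertex ordering 0 < 1 < 2 < 3 < 4 < 5 < 6 < 7 < 8. The simplices of K, each written with vertices in increasing order, are:

  0-simplices (9): [0], [1], [2], [3], [4], [5], [6], [7], [8]
  1-simplices (27): (27 of them)
  2-simplices (18): [0,1,2], [0,1,6], [0,2,3], [0,3,5], [0,5,7], [0,6,7], [1,2,4], [1,4,5], [1,5,8], [1,6,8], [2,3,8], [2,4,7], [2,7,8], [3,4,5], [3,4,6], [3,6,8], [4,6,7], [5,7,8]

giving chain groups C_0 ≅ Z^9, C_1 ≅ Z^27, C_2 ≅ Z^18.

∂_1: C_1 → C_0 is given by ∂[p,q] = [q] − [p]. For instance
  ∂[1,2] = [2] − [1].
The resulting 9×27 matrix has rank 8, and its Smith normal form has invariant factors (1,1,1,1,1,1,1,1).

The boundary map ∂_2: C_2 → C_1 acts by ∂[p,q,r] = [q,r] − [p,r] + [p,q]. For instance
  ∂[1,5,8] = [5,8] − [1,8] + [1,5],
  ∂[0,2,3] = [2,3] − [0,3] + [0,2].
This gives a 27×18 integer matrix of rank 17; reducing to Smith normal form yields diagonal entries (1,1,1,1,1,1,1,1,1,1,1,1,1,1,1,1,1).

Now H_k = ker ∂_k / im ∂_{k+1}, so:

  H_0: rank C_0 − rank ∂_1 = 9 − 8 = 1, and the invariant factors of ∂_1 are all 1, so H_0 = Z.
  H_1: rank ker ∂_1 − rank ∂_2 = (27 − 8) − 17 = 2, and the invariant factors of ∂_2 are all 1, so H_1 = Z^2.
  H_2: rank ker ∂_2 − rank ∂_3 = (18 − 17) − 0 = 1, and there is no ∂_3, so H_2 = Z.

Hence the Betti numbers are b_0 = 1, b_1 = 2, b_2 = 1.

b_0 = 1, b_1 = 2, b_2 = 1.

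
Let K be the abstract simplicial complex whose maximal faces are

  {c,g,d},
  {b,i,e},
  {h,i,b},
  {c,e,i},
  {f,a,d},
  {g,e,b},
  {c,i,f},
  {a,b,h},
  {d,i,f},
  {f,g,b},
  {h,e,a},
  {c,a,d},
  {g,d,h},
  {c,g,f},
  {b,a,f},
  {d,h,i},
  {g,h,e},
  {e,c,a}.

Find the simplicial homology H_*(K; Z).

K has 9 vertices, 27 edges, 18 triangles.
rank ∂_0 = 0, rank ∂_1 = 8 ⇒ b_0 = 9 − 0 − 8 = 1; all invariant factors of ∂_1 are 1 so no torsion. So H_0 = Z.
rank ∂_1 = 8, rank ∂_2 = 18 ⇒ b_1 = 27 − 8 − 18 = 1; ∂_2 has invariant factor(s) [2] giving torsion. So H_1 = Z ⊕ Z/2.
rank ∂_2 = 18, rank ∂_3 = 0 ⇒ b_2 = 18 − 18 − 0 = 0. So H_2 = 0.

H_0 = Z,  H_1 = Z ⊕ Z/2,  H_2 = 0.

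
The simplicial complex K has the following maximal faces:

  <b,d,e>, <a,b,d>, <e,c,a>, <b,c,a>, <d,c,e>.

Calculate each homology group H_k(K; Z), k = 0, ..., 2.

H_0 = Z,  H_1 = Z,  H_2 = 0.

Fix the vertex order a < b < c < d < e and write every simplex with vertices in increasing order. Then dim K = 2 and the simplices of K are:

  0-simplices (5): a, b, c, d, e
  1-simplices (10): ab, ac, ad, ae, bc, bd, be, cd, ce, de
  2-simplices (5): abc, abd, ace, bde, cde

Hence C_0 ≅ Z^5, C_1 ≅ Z^10, C_2 ≅ Z^5.

Boundary ∂_1: C_1 → C_0 is given by ∂[p,q] = [q] − [p].
The 5×10 boundary matrix has rank 4 and Smith normal form diag(1,1,1,1).

Boundary ∂_2: C_2 → C_1 acts by ∂[p,q,r] = [q,r] − [p,r] + [p,q]. For instance
  ∂abd = bd − ad + ab,
  ∂abc = bc − ac + ab.
The resulting 10×5 matrix has rank 5, and its Smith normal form has invariant factors (1,1,1,1,1).

Computing H_k = (kernel of ∂_k) / (image of ∂_{k+1}):

  H_0: rank C_0 − rank ∂_1 = 5 − 4 = 1, and the invariant factors of ∂_1 are all 1, so H_0 ≅ Z.
  H_1: rank ker ∂_1 − rank ∂_2 = (10 − 4) − 5 = 1, and the invariant factors of ∂_2 are all 1, so H_1 ≅ Z.
  H_2: rank ker ∂_2 − rank ∂_3 = (5 − 5) − 0 = 0, and there is no ∂_3, so H_2 ≅ 0.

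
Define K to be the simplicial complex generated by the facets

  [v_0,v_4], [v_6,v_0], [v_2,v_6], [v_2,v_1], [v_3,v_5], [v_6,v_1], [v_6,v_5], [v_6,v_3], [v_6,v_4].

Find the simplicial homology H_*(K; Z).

We work with the vertex ordering v_0 < v_1 < v_2 < v_3 < v_4 < v_5 < v_6. The simplices of K, each written with vertices in increasing order, are:

  0-simplices (7): [v_0], [v_1], [v_2], [v_3], [v_4], [v_5], [v_6]
  1-simplices (9): [v_0,v_4], [v_0,v_6], [v_1,v_2], [v_1,v_6], [v_2,v_6], [v_3,v_5], [v_3,v_6], [v_4,v_6], [v_5,v_6]

Hence C_0 ≅ Z^7, C_1 ≅ Z^9.

Boundary ∂_1: C_1 → C_0 sends each edge [p,q] (with p < q) to q − p.
The resulting 7×9 matrix has rank 6, and its Smith normal form has invariant factors (1,1,1,1,1,1).

Now H_k = ker ∂_k / im ∂_{k+1}, so:

  H_0: rank C_0 − rank ∂_1 = 7 − 6 = 1, and the invariant factors of ∂_1 are all 1, so H_0 = Z.
  H_1: rank ker ∂_1 − rank ∂_2 = (9 − 6) − 0 = 3, and there is no ∂_2, so H_1 = Z^3.

H_0 ≅ Z,  H_1 ≅ Z^3.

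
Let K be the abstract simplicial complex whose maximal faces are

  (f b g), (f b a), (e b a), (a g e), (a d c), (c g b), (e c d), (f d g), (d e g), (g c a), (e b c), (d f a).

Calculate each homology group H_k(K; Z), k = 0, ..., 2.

H_0 ≅ Z,  H_1 ≅ Z/2,  H_2 = 0.

Take the total order a < b < c < d < e < f < g on the vertex set. Then K (dimension 2) consists of the simplices:

  0-simplices (7): a, b, c, d, e, f, g
  1-simplices (18): ab, ac, ad, ae, af, ag, bc, be, bf, bg, cd, ce, cg, de, df, dg, eg, fg
  2-simplices (12): abe, abf, acd, acg, adf, aeg, bce, bcg, bfg, cde, deg, dfg

giving chain groups C_0 ≅ Z^7, C_1 ≅ Z^18, C_2 ≅ Z^12.

Boundary ∂_1: C_1 → C_0 maps an edge to its endpoints' difference, ∂[p,q] = q − p. For instance
  ∂ad = d − a.
This gives a 7×18 integer matrix of rank 6; reducing to Smith normal form yields diagonal entries (1,1,1,1,1,1).

The boundary map ∂_2: C_2 → C_1 maps a triangle to the signed sum of its edges. For instance
  ∂aeg = eg − ag + ae,
  ∂acd = cd − ad + ac.
The 18×12 boundary matrix has rank 12 and Smith normal form diag(1,1,1,1,1,1,1,1,1,1,1,2).

From H_k ≅ ker(∂_k) / im(∂_{k+1}) we obtain:

  H_0: rank C_0 − rank ∂_1 = 7 − 6 = 1, and the invariant factors of ∂_1 are all 1, so H_0 ≅ Z.
  H_1: rank ker ∂_1 − rank ∂_2 = (18 − 6) − 12 = 0, and ∂_2 has invariant factor 2 > 1, so H_1 ≅ Z/2.
  H_2: rank ker ∂_2 − rank ∂_3 = (12 − 12) − 0 = 0, and there is no ∂_3, so H_2 ≅ 0.

As a check, the Euler characteristic is 7 − 18 + 12 = 1, which agrees with 1 − 0 + 0 = 1.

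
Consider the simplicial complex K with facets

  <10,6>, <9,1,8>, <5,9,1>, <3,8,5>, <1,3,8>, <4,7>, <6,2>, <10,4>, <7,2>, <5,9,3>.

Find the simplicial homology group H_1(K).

Take the total order 1 < 2 < 3 < 4 < 5 < 6 < 7 < 8 < 9 < 10 on the vertex set. Then K (dimension 2) consists of the simplices:

  0-simplices (10): [1], [2], [3], [4], [5], [6], [7], [8], [9], [10]
  1-simplices (15): [1,3], [1,5], [1,8], [1,9], [2,6], [2,7], [3,5], [3,8], [3,9], [4,7], [4,10], [5,8], [5,9], [6,10], [8,9]
  2-simplices (5): [1,3,8], [1,5,9], [1,8,9], [3,5,8], [3,5,9]

giving chain groups C_0 ≅ Z^10, C_1 ≅ Z^15, C_2 ≅ Z^5.

The boundary map ∂_1: C_1 → C_0 is given by ∂[p,q] = [q] − [p].
The resulting 10×15 matrix has rank 8, and its Smith normal form has invariant factors (1,1,1,1,1,1,1,1).

∂_2: C_2 → C_1 maps a triangle to the signed sum of its edges. For instance
  ∂[3,5,8] = [5,8] − [3,8] + [3,5],
  ∂[1,8,9] = [8,9] − [1,9] + [1,8].
As a 15×5 matrix over Z this has rank 5, with invariant factors (1,1,1,1,1).

From H_k ≅ ker(∂_k) / im(∂_{k+1}) we obtain:

  H_1: rank ker ∂_1 − rank ∂_2 = (15 − 8) − 5 = 2, and the invariant factors of ∂_2 are all 1, so H_1 = Z^2.

H_1 = Z^2.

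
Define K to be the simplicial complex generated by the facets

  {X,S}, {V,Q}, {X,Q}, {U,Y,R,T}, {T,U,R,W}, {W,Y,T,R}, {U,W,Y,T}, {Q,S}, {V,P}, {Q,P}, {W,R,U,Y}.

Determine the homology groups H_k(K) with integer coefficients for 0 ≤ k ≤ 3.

Fix the vertex order P < Q < R < S < T < U < V < W < X < Y and write every simplex with vertices in increasing order. Then dim K = 3 and the simplices of K are:

  0-simplices (10): P, Q, R, S, T, U, V, W, X, Y
  1-simplices (16): PQ, PV, QS, QV, QX, RT, RU, RW, RY, SX, TU, TW, TY, UW, UY, WY
  2-simplices (10): RTU, RTW, RTY, RUW, RUY, RWY, TUW, TUY, TWY, UWY
  3-simplices (5): RTUW, RTUY, RTWY, RUWY, TUWY

giving chain groups C_0 ≅ Z^10, C_1 ≅ Z^16, C_2 ≅ Z^10, C_3 ≅ Z^5.

The boundary map ∂_1: C_1 → C_0 sends each edge [p,q] (with p < q) to q − p. For instance
  ∂QV = V − Q.
The 10×16 boundary matrix has rank 8 and Smith normal form diag(1,1,1,1,1,1,1,1).

Boundary ∂_2: C_2 → C_1 sends each 2-simplex [p,q,r] to [q,r] − [p,r] + [p,q]. For instance
  ∂RTU = TU − RU + RT,
  ∂TUY = UY − TY + TU.
As a 16×10 matrix over Z this has rank 6, with invariant factors (1,1,1,1,1,1).

Boundary ∂_3: C_3 → C_2 sends each 3-simplex σ to the alternating sum Σ_i (−1)^i (σ with its i-th vertex removed). For instance
  ∂RTUW = TUW − RUW + RTW − RTU,
  ∂TUWY = UWY − TWY + TUY − TUW.
The resulting 10×5 matrix has rank 4, and its Smith normal form has invariant factors (1,1,1,1).

Computing H_k = (kernel of ∂_k) / (image of ∂_{k+1}):

  H_0: rank C_0 − rank ∂_1 = 10 − 8 = 2, and the invariant factors of ∂_1 are all 1, so H_0 = Z^2.
  H_1: rank ker ∂_1 − rank ∂_2 = (16 − 8) − 6 = 2, and the invariant factors of ∂_2 are all 1, so H_1 = Z^2.
  H_2: rank ker ∂_2 − rank ∂_3 = (10 − 6) − 4 = 0, and the invariant factors of ∂_3 are all 1, so H_2 = 0.
  H_3: rank ker ∂_3 − rank ∂_4 = (5 − 4) − 0 = 1, and there is no ∂_4, so H_3 = Z.

(K is a triangulation of the disjoint union of a wedge of 2 circles and the 3-sphere S^3.)

H_0 = Z^2,  H_1 = Z^2,  H_2 = 0,  H_3 = Z.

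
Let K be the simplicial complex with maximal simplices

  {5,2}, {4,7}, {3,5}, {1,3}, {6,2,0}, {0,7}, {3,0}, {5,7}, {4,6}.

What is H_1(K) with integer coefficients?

H_1 = Z^3.

Take the total order 0 < 1 < 2 < 3 < 4 < 5 < 6 < 7 on the vertex set. Then K (dimension 2) consists of the simplices:

  0-simplices (8): [0], [1], [2], [3], [4], [5], [6], [7]
  1-simplices (11): [0,2], [0,3], [0,6], [0,7], [1,3], [2,5], [2,6], [3,5], [4,6], [4,7], [5,7]
  2-simplices (1): [0,2,6]

so the chain groups are C_0 ≅ Z^8, C_1 ≅ Z^11, C_2 ≅ Z^1.

Boundary ∂_1: C_1 → C_0 sends each edge [p,q] (with p < q) to q − p. For instance
  ∂[3,5] = [5] − [3].
As a 8×11 matrix over Z this has rank 7, with invariant factors (1,1,1,1,1,1,1).

The boundary map ∂_2: C_2 → C_1 sends each 2-simplex [p,q,r] to [q,r] − [p,r] + [p,q]. For instance
  ∂[0,2,6] = [2,6] − [0,6] + [0,2].
As a 11×1 matrix over Z this has rank 1, with invariant factors (1).

Now H_k = ker ∂_k / im ∂_{k+1}, so:

  H_1: rank ker ∂_1 − rank ∂_2 = (11 − 7) − 1 = 3, and the invariant factors of ∂_2 are all 1, so H_1 ≅ Z^3.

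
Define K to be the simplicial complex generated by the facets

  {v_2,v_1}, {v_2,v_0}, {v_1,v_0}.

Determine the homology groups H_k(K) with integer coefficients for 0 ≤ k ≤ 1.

H_0 ≅ Z,  H_1 ≅ Z.

Order the vertices as v_0 < v_1 < v_2. Listing each simplex with vertices in this order, K has dimension 1 with simplices:

  0-simplices (3): [v_0], [v_1], [v_2]
  1-simplices (3): [v_0,v_1], [v_0,v_2], [v_1,v_2]

giving chain groups C_0 ≅ Z^3, C_1 ≅ Z^3.

∂_1: C_1 → C_0 maps an edge to its endpoints' difference, ∂[p,q] = q − p.
The resulting 3×3 matrix has rank 2, and its Smith normal form has invariant factors (1,1).

From H_k ≅ ker(∂_k) / im(∂_{k+1}) we obtain:

  H_0: rank C_0 − rank ∂_1 = 3 − 2 = 1, and the invariant factors of ∂_1 are all 1, so H_0 ≅ Z.
  H_1: rank ker ∂_1 − rank ∂_2 = (3 − 2) − 0 = 1, and there is no ∂_2, so H_1 ≅ Z.

(K is a triangulation of the circle S^1.)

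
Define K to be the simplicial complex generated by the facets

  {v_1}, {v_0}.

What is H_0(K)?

K has 2 vertices.
rank ∂_0 = 0, rank ∂_1 = 0 ⇒ b_0 = 2 − 0 − 0 = 2. So H_0 ≅ Z^2.

H_0 ≅ Z^2.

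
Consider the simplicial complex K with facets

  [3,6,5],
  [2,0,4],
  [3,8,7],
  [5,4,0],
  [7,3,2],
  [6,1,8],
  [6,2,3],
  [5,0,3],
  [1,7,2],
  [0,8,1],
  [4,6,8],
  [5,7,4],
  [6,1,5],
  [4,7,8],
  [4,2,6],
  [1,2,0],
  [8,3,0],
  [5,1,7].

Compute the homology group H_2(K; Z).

H_2 ≅ Z.

K has 9 vertices, 27 edges, 18 triangles.
rank ∂_2 = 17, rank ∂_3 = 0 ⇒ b_2 = 18 − 17 − 0 = 1. So H_2 ≅ Z.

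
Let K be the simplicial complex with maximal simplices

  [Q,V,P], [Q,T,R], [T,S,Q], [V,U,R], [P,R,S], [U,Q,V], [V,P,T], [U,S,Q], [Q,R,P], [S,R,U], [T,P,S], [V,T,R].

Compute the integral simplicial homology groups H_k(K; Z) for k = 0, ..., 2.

H_0 ≅ Z,  H_1 ≅ Z/2Z,  H_2 = 0.

Take the total order P < Q < R < S < T < U < V on the vertex set. Then K (dimension 2) consists of the simplices:

  0-simplices (7): P, Q, R, S, T, U, V
  1-simplices (18): PQ, PR, PS, PT, PV, QR, QS, QT, QU, QV, RS, RT, RU, RV, ST, SU, TV, UV
  2-simplices (12): PQR, PQV, PRS, PST, PTV, QRT, QST, QSU, QUV, RSU, RTV, RUV

Hence C_0 ≅ Z^7, C_1 ≅ Z^18, C_2 ≅ Z^12.

The boundary map ∂_1: C_1 → C_0 maps an edge to its endpoints' difference, ∂[p,q] = q − p.
As a 7×18 matrix over Z this has rank 6, with invariant factors (1,1,1,1,1,1).

∂_2: C_2 → C_1 acts by ∂[p,q,r] = [q,r] − [p,r] + [p,q]. For instance
  ∂PQR = QR − PR + PQ,
  ∂PTV = TV − PV + PT.
As a 18×12 matrix over Z this has rank 12, with invariant factors (1,1,1,1,1,1,1,1,1,1,1,2).

From H_k ≅ ker(∂_k) / im(∂_{k+1}) we obtain:

  H_0: rank C_0 − rank ∂_1 = 7 − 6 = 1, and the invariant factors of ∂_1 are all 1, so H_0 ≅ Z.
  H_1: rank ker ∂_1 − rank ∂_2 = (18 − 6) − 12 = 0, and ∂_2 has invariant factor 2 > 1, so H_1 ≅ Z/2Z.
  H_2: rank ker ∂_2 − rank ∂_3 = (12 − 12) − 0 = 0, and there is no ∂_3, so H_2 ≅ 0.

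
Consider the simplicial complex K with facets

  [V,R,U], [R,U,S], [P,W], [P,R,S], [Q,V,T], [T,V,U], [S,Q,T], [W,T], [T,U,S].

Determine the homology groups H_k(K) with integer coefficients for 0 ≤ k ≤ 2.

Order the vertices as P < Q < R < S < T < U < V < W. Listing each simplex with vertices in this order, K has dimension 2 with simplices:

  0-simplices (8): P, Q, R, S, T, U, V, W
  1-simplices (15): PR, PS, PW, QS, QT, QV, RS, RU, RV, ST, SU, TU, TV, TW, UV
  2-simplices (7): PRS, QST, QTV, RSU, RUV, STU, TUV

giving chain groups C_0 ≅ Z^8, C_1 ≅ Z^15, C_2 ≅ Z^7.

Boundary ∂_1: C_1 → C_0 sends each edge [p,q] (with p < q) to q − p.
The resulting 8×15 matrix has rank 7, and its Smith normal form has invariant factors (1,1,1,1,1,1,1).

The boundary map ∂_2: C_2 → C_1 acts by ∂[p,q,r] = [q,r] − [p,r] + [p,q]. For instance
  ∂RUV = UV − RV + RU,
  ∂STU = TU − SU + ST.
This gives a 15×7 integer matrix of rank 7; reducing to Smith normal form yields diagonal entries (1,1,1,1,1,1,1).

From H_k ≅ ker(∂_k) / im(∂_{k+1}) we obtain:

  H_0: rank C_0 − rank ∂_1 = 8 − 7 = 1, and the invariant factors of ∂_1 are all 1, so H_0 = Z.
  H_1: rank ker ∂_1 − rank ∂_2 = (15 − 7) − 7 = 1, and the invariant factors of ∂_2 are all 1, so H_1 = Z.
  H_2: rank ker ∂_2 − rank ∂_3 = (7 − 7) − 0 = 0, and there is no ∂_3, so H_2 = 0.

As a check, the Euler characteristic is 8 − 15 + 7 = 0, which agrees with 1 − 1 + 0 = 0.

H_0 ≅ Z,  H_1 ≅ Z,  H_2 = 0.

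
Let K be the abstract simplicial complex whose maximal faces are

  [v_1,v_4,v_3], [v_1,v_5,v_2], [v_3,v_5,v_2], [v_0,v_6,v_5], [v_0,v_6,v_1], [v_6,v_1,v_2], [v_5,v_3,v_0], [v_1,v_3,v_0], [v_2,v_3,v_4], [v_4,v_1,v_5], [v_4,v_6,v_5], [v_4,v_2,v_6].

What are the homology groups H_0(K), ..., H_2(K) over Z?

H_0 ≅ Z,  H_1 ≅ Z/2Z,  H_2 = 0.

Order the vertices as v_0 < v_1 < v_2 < v_3 < v_4 < v_5 < v_6. Listing each simplex with vertices in this order, K has dimension 2 with simplices:

  0-simplices (7): [v_0], [v_1], [v_2], [v_3], [v_4], [v_5], [v_6]
  1-simplices (18): (18 of them)
  2-simplices (12): (12 of them)

so the chain groups are C_0 ≅ Z^7, C_1 ≅ Z^18, C_2 ≅ Z^12.

The boundary map ∂_1: C_1 → C_0 maps an edge to its endpoints' difference, ∂[p,q] = q − p.
The 7×18 boundary matrix has rank 6 and Smith normal form diag(1,1,1,1,1,1).

∂_2: C_2 → C_1 sends each 2-simplex [p,q,r] to [q,r] − [p,r] + [p,q]. For instance
  ∂[v_0,v_5,v_6] = [v_5,v_6] − [v_0,v_6] + [v_0,v_5],
  ∂[v_2,v_3,v_4] = [v_3,v_4] − [v_2,v_4] + [v_2,v_3].
This gives a 18×12 integer matrix of rank 12; reducing to Smith normal form yields diagonal entries (1,1,1,1,1,1,1,1,1,1,1,2).

Now H_k = ker ∂_k / im ∂_{k+1}, so:

  H_0: rank C_0 − rank ∂_1 = 7 − 6 = 1, and the invariant factors of ∂_1 are all 1, so H_0 = Z.
  H_1: rank ker ∂_1 − rank ∂_2 = (18 − 6) − 12 = 0, and ∂_2 has invariant factor 2 > 1, so H_1 = Z/2Z.
  H_2: rank ker ∂_2 − rank ∂_3 = (12 − 12) − 0 = 0, and there is no ∂_3, so H_2 = 0.

(K is a triangulation of the real projective plane RP^2.)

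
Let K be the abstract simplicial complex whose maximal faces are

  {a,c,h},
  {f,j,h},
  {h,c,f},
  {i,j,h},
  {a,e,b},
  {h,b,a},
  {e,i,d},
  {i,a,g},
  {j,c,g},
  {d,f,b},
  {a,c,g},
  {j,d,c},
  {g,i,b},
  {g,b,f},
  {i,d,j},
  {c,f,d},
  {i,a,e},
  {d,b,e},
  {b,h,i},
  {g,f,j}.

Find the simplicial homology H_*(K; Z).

K has 10 vertices, 30 edges, 20 triangles.
rank ∂_0 = 0, rank ∂_1 = 9 ⇒ b_0 = 10 − 0 − 9 = 1; all invariant factors of ∂_1 are 1 so no torsion. So H_0 = Z.
rank ∂_1 = 9, rank ∂_2 = 20 ⇒ b_1 = 30 − 9 − 20 = 1; ∂_2 has invariant factor(s) [2] giving torsion. So H_1 = Z ⊕ Z/2.
rank ∂_2 = 20, rank ∂_3 = 0 ⇒ b_2 = 20 − 20 − 0 = 0. So H_2 = 0.

H_0 = Z,  H_1 = Z ⊕ Z/2,  H_2 = 0.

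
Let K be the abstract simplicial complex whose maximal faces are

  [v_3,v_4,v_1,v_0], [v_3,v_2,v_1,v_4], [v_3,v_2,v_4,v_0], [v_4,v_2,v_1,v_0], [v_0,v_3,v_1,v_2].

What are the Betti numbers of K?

Fix the vertex order v_0 < v_1 < v_2 < v_3 < v_4 and write every simplex with vertices in increasing order. Then dim K = 3 and the simplices of K are:

  0-simplices (5): [v_0], [v_1], [v_2], [v_3], [v_4]
  1-simplices (10): [v_0,v_1], [v_0,v_2], [v_0,v_3], [v_0,v_4], [v_1,v_2], [v_1,v_3], [v_1,v_4], [v_2,v_3], [v_2,v_4], [v_3,v_4]
  2-simplices (10): [v_0,v_1,v_2], [v_0,v_1,v_3], [v_0,v_1,v_4], [v_0,v_2,v_3], [v_0,v_2,v_4], [v_0,v_3,v_4], [v_1,v_2,v_3], [v_1,v_2,v_4], [v_1,v_3,v_4], [v_2,v_3,v_4]
  3-simplices (5): [v_0,v_1,v_2,v_3], [v_0,v_1,v_2,v_4], [v_0,v_1,v_3,v_4], [v_0,v_2,v_3,v_4], [v_1,v_2,v_3,v_4]

Hence C_0 ≅ Z^5, C_1 ≅ Z^10, C_2 ≅ Z^10, C_3 ≅ Z^5.

The boundary map ∂_1: C_1 → C_0 sends each edge [p,q] (with p < q) to q − p.
This gives a 5×10 integer matrix of rank 4; reducing to Smith normal form yields diagonal entries (1,1,1,1).

The boundary map ∂_2: C_2 → C_1 maps a triangle to the signed sum of its edges. For instance
  ∂[v_1,v_3,v_4] = [v_3,v_4] − [v_1,v_4] + [v_1,v_3],
  ∂[v_1,v_2,v_3] = [v_2,v_3] − [v_1,v_3] + [v_1,v_2].
The resulting 10×10 matrix has rank 6, and its Smith normal form has invariant factors (1,1,1,1,1,1).

∂_3: C_3 → C_2 sends each 3-simplex σ to the alternating sum Σ_i (−1)^i (σ with its i-th vertex removed). For instance
  ∂[v_0,v_1,v_2,v_4] = [v_1,v_2,v_4] − [v_0,v_2,v_4] + [v_0,v_1,v_4] − [v_0,v_1,v_2],
  ∂[v_0,v_1,v_2,v_3] = [v_1,v_2,v_3] − [v_0,v_2,v_3] + [v_0,v_1,v_3] − [v_0,v_1,v_2].
As a 10×5 matrix over Z this has rank 4, with invariant factors (1,1,1,1).

Computing H_k = (kernel of ∂_k) / (image of ∂_{k+1}):

  H_0: rank C_0 − rank ∂_1 = 5 − 4 = 1, and the invariant factors of ∂_1 are all 1, so H_0 ≅ Z.
  H_1: rank ker ∂_1 − rank ∂_2 = (10 − 4) − 6 = 0, and the invariant factors of ∂_2 are all 1, so H_1 ≅ 0.
  H_2: rank ker ∂_2 − rank ∂_3 = (10 − 6) − 4 = 0, and the invariant factors of ∂_3 are all 1, so H_2 ≅ 0.
  H_3: rank ker ∂_3 − rank ∂_4 = (5 − 4) − 0 = 1, and there is no ∂_4, so H_3 ≅ Z.

Hence the Betti numbers are b_0 = 1, b_1 = 0, b_2 = 0, b_3 = 1.

b_0 = 1, b_1 = 0, b_2 = 0, b_3 = 1.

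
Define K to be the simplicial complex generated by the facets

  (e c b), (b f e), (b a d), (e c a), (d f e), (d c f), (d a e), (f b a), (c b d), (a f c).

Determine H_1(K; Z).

H_1 = Z/2Z.

Take the total order a < b < c < d < e < f on the vertex set. Then K (dimension 2) consists of the simplices:

  0-simplices (6): a, b, c, d, e, f
  1-simplices (15): ab, ac, ad, ae, af, bc, bd, be, bf, cd, ce, cf, de, df, ef
  2-simplices (10): abd, abf, ace, acf, ade, bcd, bce, bef, cdf, def

Hence C_0 ≅ Z^6, C_1 ≅ Z^15, C_2 ≅ Z^10.

Boundary ∂_1: C_1 → C_0 sends each edge [p,q] (with p < q) to q − p. For instance
  ∂bd = d − b.
As a 6×15 matrix over Z this has rank 5, with invariant factors (1,1,1,1,1).

Boundary ∂_2: C_2 → C_1 maps a triangle to the signed sum of its edges. For instance
  ∂abd = bd − ad + ab,
  ∂bef = ef − bf + be.
The resulting 15×10 matrix has rank 10, and its Smith normal form has invariant factors (1,1,1,1,1,1,1,1,1,2).

Computing H_k = (kernel of ∂_k) / (image of ∂_{k+1}):

  H_1: rank ker ∂_1 − rank ∂_2 = (15 − 5) − 10 = 0, and ∂_2 has invariant factor 2 > 1, so H_1 ≅ Z/2Z.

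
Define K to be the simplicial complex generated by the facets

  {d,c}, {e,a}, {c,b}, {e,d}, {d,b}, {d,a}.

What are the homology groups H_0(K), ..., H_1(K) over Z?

H_0 ≅ Z,  H_1 ≅ Z^2.

K has 5 vertices, 6 edges.
rank ∂_0 = 0, rank ∂_1 = 4 ⇒ b_0 = 5 − 0 − 4 = 1; all invariant factors of ∂_1 are 1 so no torsion. So H_0 = Z.
rank ∂_1 = 4, rank ∂_2 = 0 ⇒ b_1 = 6 − 4 − 0 = 2. So H_1 = Z^2.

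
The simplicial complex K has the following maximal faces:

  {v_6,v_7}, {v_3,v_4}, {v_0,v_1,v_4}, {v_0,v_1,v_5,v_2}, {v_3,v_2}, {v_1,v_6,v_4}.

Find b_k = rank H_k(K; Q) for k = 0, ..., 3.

b_0 = 1, b_1 = 1, b_2 = 0, b_3 = 0.

K has 8 vertices, 13 edges, 6 triangles, 1 3-simplex.
rank ∂_0 = 0, rank ∂_1 = 7 ⇒ b_0 = 8 − 0 − 7 = 1; all invariant factors of ∂_1 are 1 so no torsion. So H_0 ≅ Z.
rank ∂_1 = 7, rank ∂_2 = 5 ⇒ b_1 = 13 − 7 − 5 = 1; all invariant factors of ∂_2 are 1 so no torsion. So H_1 ≅ Z.
rank ∂_2 = 5, rank ∂_3 = 1 ⇒ b_2 = 6 − 5 − 1 = 0; all invariant factors of ∂_3 are 1 so no torsion. So H_2 ≅ 0.
rank ∂_3 = 1, rank ∂_4 = 0 ⇒ b_3 = 1 − 1 − 0 = 0. So H_3 ≅ 0.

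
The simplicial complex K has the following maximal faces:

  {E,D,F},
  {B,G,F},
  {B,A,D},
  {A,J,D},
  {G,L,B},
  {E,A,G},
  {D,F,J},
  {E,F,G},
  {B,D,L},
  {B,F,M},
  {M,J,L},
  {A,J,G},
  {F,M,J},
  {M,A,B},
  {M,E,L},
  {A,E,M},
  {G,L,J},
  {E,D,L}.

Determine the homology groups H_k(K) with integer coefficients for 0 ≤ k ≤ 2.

We work with the vertex ordering A < B < D < E < F < G < J < L < M. The simplices of K, each written with vertices in increasing order, are:

  0-simplices (9): A, B, D, E, F, G, J, L, M
  1-simplices (27): AB, AD, AE, AG, AJ, AM, BD, BF, BG, BL, BM, DE, DF, DJ, DL, EF, EG, EL, EM, FG, FJ, FM, GJ, GL, JL, JM, LM
  2-simplices (18): ABD, ABM, ADJ, AEG, AEM, AGJ, BDL, BFG, BFM, BGL, DEF, DEL, DFJ, EFG, ELM, FJM, GJL, JLM

so the chain groups are C_0 ≅ Z^9, C_1 ≅ Z^27, C_2 ≅ Z^18.

Boundary ∂_1: C_1 → C_0 maps an edge to its endpoints' difference, ∂[p,q] = q − p. For instance
  ∂AE = E − A.
This gives a 9×27 integer matrix of rank 8; reducing to Smith normal form yields diagonal entries (1,1,1,1,1,1,1,1).

∂_2: C_2 → C_1 sends each 2-simplex [p,q,r] to [q,r] − [p,r] + [p,q]. For instance
  ∂FJM = JM − FM + FJ,
  ∂DEF = EF − DF + DE.
This gives a 27×18 integer matrix of rank 17; reducing to Smith normal form yields diagonal entries (1,1,1,1,1,1,1,1,1,1,1,1,1,1,1,1,1).

Reading off H_k = ker ∂_k / im ∂_{k+1}:

  H_0: rank C_0 − rank ∂_1 = 9 − 8 = 1, and the invariant factors of ∂_1 are all 1, so H_0 = Z.
  H_1: rank ker ∂_1 − rank ∂_2 = (27 − 8) − 17 = 2, and the invariant factors of ∂_2 are all 1, so H_1 = Z^2.
  H_2: rank ker ∂_2 − rank ∂_3 = (18 − 17) − 0 = 1, and there is no ∂_3, so H_2 = Z.

H_0 ≅ Z,  H_1 ≅ Z^2,  H_2 ≅ Z.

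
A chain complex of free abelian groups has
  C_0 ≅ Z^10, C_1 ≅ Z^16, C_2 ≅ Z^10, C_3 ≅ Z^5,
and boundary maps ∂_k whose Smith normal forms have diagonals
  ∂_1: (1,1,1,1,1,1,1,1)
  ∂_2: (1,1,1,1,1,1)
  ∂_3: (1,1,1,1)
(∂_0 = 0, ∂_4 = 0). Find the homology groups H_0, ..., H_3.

H_0: b_0 = 10 − 0 − 8 = 2; torsion from ∂_1 factors > 1: none. So H_0 ≅ Z^2.
H_1: b_1 = 16 − 8 − 6 = 2; torsion from ∂_2 factors > 1: none. So H_1 ≅ Z^2.
H_2: b_2 = 10 − 6 − 4 = 0; torsion from ∂_3 factors > 1: none. So H_2 ≅ 0.
H_3: b_3 = 5 − 4 − 0 = 1; torsion from ∂_4 factors > 1: none. So H_3 ≅ Z.

H_0 ≅ Z^2,  H_1 ≅ Z^2,  H_2 = 0,  H_3 ≅ Z.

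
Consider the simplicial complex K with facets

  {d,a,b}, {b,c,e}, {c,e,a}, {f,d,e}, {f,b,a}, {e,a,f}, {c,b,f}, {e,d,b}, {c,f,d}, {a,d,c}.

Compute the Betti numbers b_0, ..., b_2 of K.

Fix the vertex order a < b < c < d < e < f and write every simplex with vertices in increasing order. Then dim K = 2 and the simplices of K are:

  0-simplices (6): a, b, c, d, e, f
  1-simplices (15): ab, ac, ad, ae, af, bc, bd, be, bf, cd, ce, cf, de, df, ef
  2-simplices (10): abd, abf, acd, ace, aef, bce, bcf, bde, cdf, def

Hence C_0 ≅ Z^6, C_1 ≅ Z^15, C_2 ≅ Z^10.

∂_1: C_1 → C_0 is given by ∂[p,q] = [q] − [p].
As a 6×15 matrix over Z this has rank 5, with invariant factors (1,1,1,1,1).

Boundary ∂_2: C_2 → C_1 acts by ∂[p,q,r] = [q,r] − [p,r] + [p,q]. For instance
  ∂ace = ce − ae + ac,
  ∂bde = de − be + bd.
The resulting 15×10 matrix has rank 10, and its Smith normal form has invariant factors (1,1,1,1,1,1,1,1,1,2).

Computing H_k = (kernel of ∂_k) / (image of ∂_{k+1}):

  H_0: rank C_0 − rank ∂_1 = 6 − 5 = 1, and the invariant factors of ∂_1 are all 1, so H_0 ≅ Z.
  H_1: rank ker ∂_1 − rank ∂_2 = (15 − 5) − 10 = 0, and ∂_2 has invariant factor 2 > 1, so H_1 ≅ Z/2.
  H_2: rank ker ∂_2 − rank ∂_3 = (10 − 10) − 0 = 0, and there is no ∂_3, so H_2 ≅ 0.

Hence the Betti numbers are b_0 = 1, b_1 = 0, b_2 = 0.

b_0 = 1, b_1 = 0, b_2 = 0.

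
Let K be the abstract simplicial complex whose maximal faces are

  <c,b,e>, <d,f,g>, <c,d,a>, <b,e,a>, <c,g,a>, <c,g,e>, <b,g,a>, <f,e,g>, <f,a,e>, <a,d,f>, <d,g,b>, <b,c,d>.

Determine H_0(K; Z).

Fix the vertex order a < b < c < d < e < f < g and write every simplex with vertices in increasing order. Then dim K = 2 and the simplices of K are:

  0-simplices (7): a, b, c, d, e, f, g
  1-simplices (18): ab, ac, ad, ae, af, ag, bc, bd, be, bg, cd, ce, cg, df, dg, ef, eg, fg
  2-simplices (12): abe, abg, acd, acg, adf, aef, bcd, bce, bdg, ceg, dfg, efg

Hence C_0 ≅ Z^7, C_1 ≅ Z^18, C_2 ≅ Z^12.

∂_1: C_1 → C_0 sends each edge [p,q] (with p < q) to q − p. For instance
  ∂ae = e − a.
The resulting 7×18 matrix has rank 6, and its Smith normal form has invariant factors (1,1,1,1,1,1).

Boundary ∂_2: C_2 → C_1 sends each 2-simplex [p,q,r] to [q,r] − [p,r] + [p,q]. For instance
  ∂adf = df − af + ad,
  ∂aef = ef − af + ae.
As a 18×12 matrix over Z this has rank 12, with invariant factors (1,1,1,1,1,1,1,1,1,1,1,2).

Now H_k = ker ∂_k / im ∂_{k+1}, so:

  H_0: rank C_0 − rank ∂_1 = 7 − 6 = 1, and the invariant factors of ∂_1 are all 1, so H_0 ≅ Z.

H_0 ≅ Z.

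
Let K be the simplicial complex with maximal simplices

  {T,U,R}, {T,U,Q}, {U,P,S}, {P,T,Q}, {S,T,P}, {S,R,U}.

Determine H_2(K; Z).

Take the total order P < Q < R < S < T < U on the vertex set. Then K (dimension 2) consists of the simplices:

  0-simplices (6): P, Q, R, S, T, U
  1-simplices (12): PQ, PS, PT, PU, QT, QU, RS, RT, RU, ST, SU, TU
  2-simplices (6): PQT, PST, PSU, QTU, RSU, RTU

Hence C_0 ≅ Z^6, C_1 ≅ Z^12, C_2 ≅ Z^6.

∂_1: C_1 → C_0 sends each edge [p,q] (with p < q) to q − p. For instance
  ∂RU = U − R.
As a 6×12 matrix over Z this has rank 5, with invariant factors (1,1,1,1,1).

∂_2: C_2 → C_1 sends each 2-simplex [p,q,r] to [q,r] − [p,r] + [p,q]. For instance
  ∂PSU = SU − PU + PS,
  ∂PQT = QT − PT + PQ.
As a 12×6 matrix over Z this has rank 6, with invariant factors (1,1,1,1,1,1).

Computing H_k = (kernel of ∂_k) / (image of ∂_{k+1}):

  H_2: rank ker ∂_2 − rank ∂_3 = (6 − 6) − 0 = 0, and there is no ∂_3, so H_2 = 0.

H_2 = 0.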